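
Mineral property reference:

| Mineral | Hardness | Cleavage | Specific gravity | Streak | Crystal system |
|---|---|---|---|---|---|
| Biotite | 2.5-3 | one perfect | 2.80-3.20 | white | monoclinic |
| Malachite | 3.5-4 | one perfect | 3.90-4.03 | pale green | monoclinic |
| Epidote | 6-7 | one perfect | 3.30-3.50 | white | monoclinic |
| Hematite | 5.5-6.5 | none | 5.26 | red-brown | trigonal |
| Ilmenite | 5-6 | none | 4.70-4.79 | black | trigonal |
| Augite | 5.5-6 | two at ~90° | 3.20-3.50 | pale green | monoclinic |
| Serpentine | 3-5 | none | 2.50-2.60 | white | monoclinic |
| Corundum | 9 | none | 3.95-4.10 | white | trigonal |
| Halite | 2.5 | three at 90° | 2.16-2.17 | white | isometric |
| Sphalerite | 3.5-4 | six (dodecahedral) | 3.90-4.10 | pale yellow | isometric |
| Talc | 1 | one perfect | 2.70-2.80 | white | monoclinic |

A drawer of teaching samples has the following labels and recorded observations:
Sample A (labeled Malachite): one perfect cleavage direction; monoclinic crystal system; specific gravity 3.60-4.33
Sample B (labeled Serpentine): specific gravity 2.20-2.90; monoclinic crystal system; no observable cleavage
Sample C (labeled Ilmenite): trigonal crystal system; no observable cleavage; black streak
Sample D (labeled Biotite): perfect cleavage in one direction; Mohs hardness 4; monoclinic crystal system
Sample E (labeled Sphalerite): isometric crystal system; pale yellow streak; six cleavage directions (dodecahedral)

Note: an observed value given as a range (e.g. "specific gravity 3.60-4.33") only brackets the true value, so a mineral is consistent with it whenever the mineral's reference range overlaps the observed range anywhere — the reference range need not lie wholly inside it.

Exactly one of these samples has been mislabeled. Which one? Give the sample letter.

D

Sample A: all recorded properties match Malachite.
Sample B: all recorded properties match Serpentine.
Sample C: all recorded properties match Ilmenite.
Sample D: Biotite has hardness 2.5-3, but the record shows Mohs hardness 4 — this label is wrong.
Sample E: all recorded properties match Sphalerite.
The mislabeled specimen is D.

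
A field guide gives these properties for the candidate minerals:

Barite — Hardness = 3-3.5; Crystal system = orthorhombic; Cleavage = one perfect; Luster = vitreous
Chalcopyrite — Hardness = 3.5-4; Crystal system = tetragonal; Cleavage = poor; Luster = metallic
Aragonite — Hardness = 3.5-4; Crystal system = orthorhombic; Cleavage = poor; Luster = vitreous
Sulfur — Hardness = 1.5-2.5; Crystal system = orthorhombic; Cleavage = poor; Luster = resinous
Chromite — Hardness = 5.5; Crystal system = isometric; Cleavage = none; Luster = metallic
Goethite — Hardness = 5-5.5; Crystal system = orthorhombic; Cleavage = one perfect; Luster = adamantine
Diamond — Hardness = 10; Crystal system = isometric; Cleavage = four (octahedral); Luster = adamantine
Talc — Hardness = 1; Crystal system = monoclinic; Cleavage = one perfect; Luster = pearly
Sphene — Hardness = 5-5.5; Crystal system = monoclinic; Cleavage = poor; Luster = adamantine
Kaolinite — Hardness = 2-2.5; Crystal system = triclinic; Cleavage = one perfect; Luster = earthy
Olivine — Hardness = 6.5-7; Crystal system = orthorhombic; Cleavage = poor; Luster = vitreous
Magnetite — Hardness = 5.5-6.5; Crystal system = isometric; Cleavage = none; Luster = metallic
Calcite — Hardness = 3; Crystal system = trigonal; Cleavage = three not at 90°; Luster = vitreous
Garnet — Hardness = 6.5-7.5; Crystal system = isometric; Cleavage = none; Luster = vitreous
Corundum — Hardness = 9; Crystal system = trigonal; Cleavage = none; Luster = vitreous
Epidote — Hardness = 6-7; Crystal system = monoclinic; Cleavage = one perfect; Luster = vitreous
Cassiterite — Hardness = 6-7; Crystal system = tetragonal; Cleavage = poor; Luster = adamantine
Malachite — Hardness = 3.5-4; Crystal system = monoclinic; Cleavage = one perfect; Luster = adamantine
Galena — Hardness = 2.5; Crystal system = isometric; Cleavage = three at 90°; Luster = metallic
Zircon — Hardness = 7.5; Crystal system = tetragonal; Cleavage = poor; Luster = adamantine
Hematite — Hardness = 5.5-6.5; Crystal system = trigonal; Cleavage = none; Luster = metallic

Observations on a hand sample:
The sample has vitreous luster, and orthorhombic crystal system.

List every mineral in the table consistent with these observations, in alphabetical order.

Aragonite, Barite, Olivine

Vitreous luster — Barite, Aragonite, Olivine, Calcite, Garnet, Corundum, Epidote remain.
Orthorhombic crystal system — only Barite, Aragonite, Olivine remain.
The minerals that satisfy all observations are Aragonite, Barite, Olivine.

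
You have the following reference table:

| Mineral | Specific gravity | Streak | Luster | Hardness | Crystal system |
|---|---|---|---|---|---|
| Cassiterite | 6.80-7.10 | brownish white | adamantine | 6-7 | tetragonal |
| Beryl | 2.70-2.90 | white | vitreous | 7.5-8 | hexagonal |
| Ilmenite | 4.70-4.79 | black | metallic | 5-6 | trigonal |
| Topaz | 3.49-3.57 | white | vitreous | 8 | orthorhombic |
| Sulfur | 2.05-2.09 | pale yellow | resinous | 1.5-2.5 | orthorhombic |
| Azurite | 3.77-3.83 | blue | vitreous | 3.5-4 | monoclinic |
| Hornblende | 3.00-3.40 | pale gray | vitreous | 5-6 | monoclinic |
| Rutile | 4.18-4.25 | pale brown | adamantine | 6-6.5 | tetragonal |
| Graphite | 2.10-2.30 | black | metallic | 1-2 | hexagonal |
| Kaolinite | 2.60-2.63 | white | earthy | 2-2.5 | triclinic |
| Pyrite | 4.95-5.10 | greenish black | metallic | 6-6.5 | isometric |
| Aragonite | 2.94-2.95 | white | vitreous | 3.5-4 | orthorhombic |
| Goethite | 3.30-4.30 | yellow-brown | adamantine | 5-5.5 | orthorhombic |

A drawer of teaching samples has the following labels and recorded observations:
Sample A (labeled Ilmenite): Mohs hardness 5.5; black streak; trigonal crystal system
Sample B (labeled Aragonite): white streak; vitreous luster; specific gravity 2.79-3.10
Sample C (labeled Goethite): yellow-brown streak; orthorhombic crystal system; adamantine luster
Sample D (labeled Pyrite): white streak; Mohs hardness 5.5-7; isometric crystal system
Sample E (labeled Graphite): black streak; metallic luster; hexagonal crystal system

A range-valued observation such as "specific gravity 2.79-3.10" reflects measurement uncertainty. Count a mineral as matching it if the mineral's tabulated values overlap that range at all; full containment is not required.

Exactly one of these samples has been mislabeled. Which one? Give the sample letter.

D

Sample A: every observation is compatible with the reference values for Ilmenite.
Sample B: every observation is compatible with the reference values for Aragonite.
Sample C: every observation is compatible with the reference values for Goethite.
Sample D: white streak is outside the reference for Pyrite (greenish black streak) — mislabeled.
Sample E: every observation is compatible with the reference values for Graphite.
Only sample D is inconsistent with its label.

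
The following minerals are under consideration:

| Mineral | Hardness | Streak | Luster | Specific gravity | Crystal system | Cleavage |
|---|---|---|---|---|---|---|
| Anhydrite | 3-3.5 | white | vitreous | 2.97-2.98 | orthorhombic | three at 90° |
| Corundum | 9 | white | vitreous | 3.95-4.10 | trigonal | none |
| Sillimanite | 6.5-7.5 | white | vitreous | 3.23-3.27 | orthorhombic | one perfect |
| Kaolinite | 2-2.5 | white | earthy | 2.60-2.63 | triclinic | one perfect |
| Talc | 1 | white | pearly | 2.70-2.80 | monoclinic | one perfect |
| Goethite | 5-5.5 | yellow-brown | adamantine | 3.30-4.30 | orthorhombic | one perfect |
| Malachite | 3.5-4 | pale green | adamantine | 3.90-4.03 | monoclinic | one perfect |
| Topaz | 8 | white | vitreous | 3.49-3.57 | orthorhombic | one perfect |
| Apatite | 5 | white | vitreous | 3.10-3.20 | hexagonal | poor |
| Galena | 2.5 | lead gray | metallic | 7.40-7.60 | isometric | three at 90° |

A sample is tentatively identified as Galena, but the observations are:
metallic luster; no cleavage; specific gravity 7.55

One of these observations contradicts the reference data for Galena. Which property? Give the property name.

Metallic luster: Galena has metallic luster — consistent.
No cleavage: Galena has cleavage three at 90° — outside the reference range.
Specific gravity 7.55: Galena has SG 7.40-7.60 — consistent.
Only the cleavage is inconsistent.

cleavage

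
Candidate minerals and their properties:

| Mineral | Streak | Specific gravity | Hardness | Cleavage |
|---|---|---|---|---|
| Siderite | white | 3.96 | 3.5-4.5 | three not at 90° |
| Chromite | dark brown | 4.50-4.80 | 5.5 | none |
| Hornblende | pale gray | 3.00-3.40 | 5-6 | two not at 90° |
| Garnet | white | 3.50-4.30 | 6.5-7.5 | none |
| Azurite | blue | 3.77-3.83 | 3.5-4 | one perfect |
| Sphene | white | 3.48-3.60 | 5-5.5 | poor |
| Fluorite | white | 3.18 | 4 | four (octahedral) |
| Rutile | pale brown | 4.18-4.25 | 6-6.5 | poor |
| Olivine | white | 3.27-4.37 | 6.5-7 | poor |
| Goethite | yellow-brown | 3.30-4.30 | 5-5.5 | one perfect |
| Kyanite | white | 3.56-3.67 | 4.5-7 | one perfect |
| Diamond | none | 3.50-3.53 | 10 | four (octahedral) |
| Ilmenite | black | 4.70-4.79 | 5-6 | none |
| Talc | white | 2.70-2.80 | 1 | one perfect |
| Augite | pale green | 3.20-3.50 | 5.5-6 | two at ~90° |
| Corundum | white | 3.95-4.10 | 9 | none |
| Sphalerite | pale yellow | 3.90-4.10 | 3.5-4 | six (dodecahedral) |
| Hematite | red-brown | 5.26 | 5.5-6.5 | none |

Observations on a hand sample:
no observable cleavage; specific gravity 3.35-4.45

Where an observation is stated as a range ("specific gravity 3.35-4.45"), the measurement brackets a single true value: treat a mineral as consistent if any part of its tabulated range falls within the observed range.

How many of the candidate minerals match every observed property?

No observable cleavage — narrows the field to Chromite, Garnet, Ilmenite, Corundum, Hematite.
Specific gravity 3.35-4.45 — only Garnet, Corundum remain.
Consistent with every observation: Corundum, Garnet.
That is 2 minerals.

2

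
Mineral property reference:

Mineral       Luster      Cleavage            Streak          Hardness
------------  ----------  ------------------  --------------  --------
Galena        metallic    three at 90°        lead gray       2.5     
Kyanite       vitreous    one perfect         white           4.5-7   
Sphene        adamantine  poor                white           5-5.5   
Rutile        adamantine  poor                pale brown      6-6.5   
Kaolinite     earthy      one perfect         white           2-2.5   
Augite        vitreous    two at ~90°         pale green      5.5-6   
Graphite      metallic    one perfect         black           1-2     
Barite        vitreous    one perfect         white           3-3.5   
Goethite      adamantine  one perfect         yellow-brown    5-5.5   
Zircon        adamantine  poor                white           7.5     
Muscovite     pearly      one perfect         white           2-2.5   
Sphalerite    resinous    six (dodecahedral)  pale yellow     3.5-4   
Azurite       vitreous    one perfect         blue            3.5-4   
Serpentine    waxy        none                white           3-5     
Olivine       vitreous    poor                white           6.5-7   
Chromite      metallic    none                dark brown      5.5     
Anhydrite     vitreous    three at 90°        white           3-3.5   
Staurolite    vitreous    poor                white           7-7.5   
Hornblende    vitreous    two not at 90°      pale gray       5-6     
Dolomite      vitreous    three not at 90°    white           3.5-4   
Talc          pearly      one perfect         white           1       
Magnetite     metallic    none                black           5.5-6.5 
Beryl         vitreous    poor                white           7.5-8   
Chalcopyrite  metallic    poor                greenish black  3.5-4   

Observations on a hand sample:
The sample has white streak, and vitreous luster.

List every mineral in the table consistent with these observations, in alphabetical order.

Anhydrite, Barite, Beryl, Dolomite, Kyanite, Olivine, Staurolite

White streak: Kyanite, Sphene, Kaolinite, Barite, Zircon, Muscovite, Serpentine, Olivine, Anhydrite, Staurolite, Dolomite, Talc, Beryl remain.
Vitreous luster excludes Sphene, Kaolinite, Zircon, Muscovite, Serpentine, Talc.
Consistent with every observation: Anhydrite, Barite, Beryl, Dolomite, Kyanite, Olivine, Staurolite.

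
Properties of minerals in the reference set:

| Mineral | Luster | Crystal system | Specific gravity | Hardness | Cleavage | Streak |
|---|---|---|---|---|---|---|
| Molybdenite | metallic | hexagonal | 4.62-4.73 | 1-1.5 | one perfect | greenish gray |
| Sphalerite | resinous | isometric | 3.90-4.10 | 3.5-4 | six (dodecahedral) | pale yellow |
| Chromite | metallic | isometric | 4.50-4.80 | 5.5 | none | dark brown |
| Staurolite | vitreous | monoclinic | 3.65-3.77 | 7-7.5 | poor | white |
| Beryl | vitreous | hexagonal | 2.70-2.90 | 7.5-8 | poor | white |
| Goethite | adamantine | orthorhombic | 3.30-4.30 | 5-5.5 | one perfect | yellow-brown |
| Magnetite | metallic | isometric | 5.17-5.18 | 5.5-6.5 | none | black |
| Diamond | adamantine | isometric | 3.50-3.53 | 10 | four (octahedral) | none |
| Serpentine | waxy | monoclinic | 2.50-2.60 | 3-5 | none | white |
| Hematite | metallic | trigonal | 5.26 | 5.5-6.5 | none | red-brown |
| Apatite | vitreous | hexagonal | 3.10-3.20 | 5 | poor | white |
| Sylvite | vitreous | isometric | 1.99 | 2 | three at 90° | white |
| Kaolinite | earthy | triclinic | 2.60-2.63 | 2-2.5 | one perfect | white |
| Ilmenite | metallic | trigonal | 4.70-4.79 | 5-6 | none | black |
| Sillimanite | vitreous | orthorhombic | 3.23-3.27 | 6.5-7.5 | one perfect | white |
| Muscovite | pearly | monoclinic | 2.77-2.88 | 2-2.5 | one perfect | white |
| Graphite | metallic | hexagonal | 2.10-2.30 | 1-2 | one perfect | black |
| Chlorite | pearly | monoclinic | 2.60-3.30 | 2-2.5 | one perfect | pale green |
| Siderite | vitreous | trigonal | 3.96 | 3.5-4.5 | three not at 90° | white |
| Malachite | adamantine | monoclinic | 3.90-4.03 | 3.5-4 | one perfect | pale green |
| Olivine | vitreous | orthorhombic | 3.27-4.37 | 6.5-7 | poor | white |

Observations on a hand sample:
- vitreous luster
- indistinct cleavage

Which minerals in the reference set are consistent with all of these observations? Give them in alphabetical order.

Apatite, Beryl, Olivine, Staurolite

Vitreous luster: leaves Staurolite, Beryl, Apatite, Sylvite, Sillimanite, Siderite, Olivine.
Indistinct cleavage is inconsistent with Sylvite, Sillimanite, Siderite.
Consistent with every observation: Apatite, Beryl, Olivine, Staurolite.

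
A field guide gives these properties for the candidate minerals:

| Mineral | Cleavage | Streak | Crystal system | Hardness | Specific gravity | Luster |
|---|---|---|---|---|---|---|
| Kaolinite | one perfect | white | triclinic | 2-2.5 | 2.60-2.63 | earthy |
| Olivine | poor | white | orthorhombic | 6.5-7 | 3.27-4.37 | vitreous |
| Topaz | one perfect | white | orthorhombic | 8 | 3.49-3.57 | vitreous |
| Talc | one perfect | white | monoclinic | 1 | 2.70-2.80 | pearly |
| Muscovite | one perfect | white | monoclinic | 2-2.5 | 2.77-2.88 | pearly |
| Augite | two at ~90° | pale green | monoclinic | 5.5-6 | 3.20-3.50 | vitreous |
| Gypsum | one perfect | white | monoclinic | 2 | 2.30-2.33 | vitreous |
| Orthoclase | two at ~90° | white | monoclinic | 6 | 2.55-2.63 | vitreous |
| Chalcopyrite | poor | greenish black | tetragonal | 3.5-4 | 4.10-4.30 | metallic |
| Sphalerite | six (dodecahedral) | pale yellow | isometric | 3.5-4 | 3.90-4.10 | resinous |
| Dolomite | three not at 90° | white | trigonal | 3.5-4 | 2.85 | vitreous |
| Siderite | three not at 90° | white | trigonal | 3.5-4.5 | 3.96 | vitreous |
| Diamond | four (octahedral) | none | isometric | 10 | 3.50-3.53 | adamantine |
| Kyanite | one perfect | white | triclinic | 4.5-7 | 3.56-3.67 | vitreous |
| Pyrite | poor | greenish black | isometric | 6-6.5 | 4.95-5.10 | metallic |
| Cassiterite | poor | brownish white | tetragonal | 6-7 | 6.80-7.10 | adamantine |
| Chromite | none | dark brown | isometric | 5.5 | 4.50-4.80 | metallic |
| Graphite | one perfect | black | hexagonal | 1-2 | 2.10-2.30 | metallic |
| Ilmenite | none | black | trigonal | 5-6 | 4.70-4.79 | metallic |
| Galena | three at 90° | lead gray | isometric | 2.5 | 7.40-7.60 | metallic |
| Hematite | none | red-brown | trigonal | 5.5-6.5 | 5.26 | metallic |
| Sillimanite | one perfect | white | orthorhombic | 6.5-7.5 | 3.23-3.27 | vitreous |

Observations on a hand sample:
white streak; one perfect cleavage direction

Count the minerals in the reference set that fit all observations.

7

White streak — Kaolinite, Olivine, Topaz, Talc, Muscovite, Gypsum, Orthoclase, Dolomite, Siderite, Kyanite, Sillimanite remain.
One perfect cleavage direction rules out Olivine, Orthoclase, Dolomite, Siderite.
Remaining candidates: Gypsum, Kaolinite, Kyanite, Muscovite, Sillimanite, Talc, Topaz.
That is 7 minerals.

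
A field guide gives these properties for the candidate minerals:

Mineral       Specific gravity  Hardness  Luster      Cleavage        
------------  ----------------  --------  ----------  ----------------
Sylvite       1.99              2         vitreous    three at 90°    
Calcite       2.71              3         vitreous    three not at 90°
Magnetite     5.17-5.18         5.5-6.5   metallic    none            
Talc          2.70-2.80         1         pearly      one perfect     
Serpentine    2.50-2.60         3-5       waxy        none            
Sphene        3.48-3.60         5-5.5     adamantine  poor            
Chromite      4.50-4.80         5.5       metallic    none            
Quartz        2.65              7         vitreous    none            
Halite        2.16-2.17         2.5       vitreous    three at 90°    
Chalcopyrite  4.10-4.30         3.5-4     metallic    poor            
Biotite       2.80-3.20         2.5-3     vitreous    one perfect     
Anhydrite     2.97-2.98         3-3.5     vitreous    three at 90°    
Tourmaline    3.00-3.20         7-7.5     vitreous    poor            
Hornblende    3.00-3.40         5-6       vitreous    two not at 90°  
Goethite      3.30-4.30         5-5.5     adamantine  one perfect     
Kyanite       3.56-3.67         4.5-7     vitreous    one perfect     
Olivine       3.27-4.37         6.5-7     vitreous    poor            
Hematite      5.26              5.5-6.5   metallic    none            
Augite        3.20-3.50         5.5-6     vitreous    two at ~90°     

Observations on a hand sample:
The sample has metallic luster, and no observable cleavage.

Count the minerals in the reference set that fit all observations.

Metallic luster — Magnetite, Chromite, Chalcopyrite, Hematite remain.
No observable cleavage excludes Chalcopyrite.
Remaining candidates: Chromite, Hematite, Magnetite.
That is 3 minerals.

3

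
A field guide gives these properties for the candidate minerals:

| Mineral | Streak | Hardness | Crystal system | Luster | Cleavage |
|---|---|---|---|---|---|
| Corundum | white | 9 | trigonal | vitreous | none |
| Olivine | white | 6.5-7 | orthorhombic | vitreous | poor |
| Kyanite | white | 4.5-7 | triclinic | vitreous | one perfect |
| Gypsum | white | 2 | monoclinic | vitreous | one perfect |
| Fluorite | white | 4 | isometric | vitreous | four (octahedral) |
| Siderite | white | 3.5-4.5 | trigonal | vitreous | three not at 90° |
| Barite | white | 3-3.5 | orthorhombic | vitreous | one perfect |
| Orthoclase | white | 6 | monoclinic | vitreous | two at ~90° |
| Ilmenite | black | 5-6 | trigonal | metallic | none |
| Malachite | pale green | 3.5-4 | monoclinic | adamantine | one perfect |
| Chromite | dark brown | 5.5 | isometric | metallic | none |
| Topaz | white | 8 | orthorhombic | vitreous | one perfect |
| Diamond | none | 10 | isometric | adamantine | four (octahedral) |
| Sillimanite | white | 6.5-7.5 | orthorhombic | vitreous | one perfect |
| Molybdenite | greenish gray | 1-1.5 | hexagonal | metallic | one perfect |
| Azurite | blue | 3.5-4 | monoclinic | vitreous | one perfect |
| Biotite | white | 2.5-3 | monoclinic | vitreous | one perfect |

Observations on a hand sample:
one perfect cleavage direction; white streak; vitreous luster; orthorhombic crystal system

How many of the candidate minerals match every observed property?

3

One perfect cleavage direction: narrows the field to Kyanite, Gypsum, Barite, Malachite, Topaz, Sillimanite, Molybdenite, Azurite, Biotite.
White streak is inconsistent with Malachite, Molybdenite, Azurite.
Vitreous luster: consistent with all remaining minerals.
Orthorhombic crystal system is inconsistent with Kyanite, Gypsum, Biotite.
The minerals that satisfy all observations are Barite, Sillimanite, Topaz.
That is 3 minerals.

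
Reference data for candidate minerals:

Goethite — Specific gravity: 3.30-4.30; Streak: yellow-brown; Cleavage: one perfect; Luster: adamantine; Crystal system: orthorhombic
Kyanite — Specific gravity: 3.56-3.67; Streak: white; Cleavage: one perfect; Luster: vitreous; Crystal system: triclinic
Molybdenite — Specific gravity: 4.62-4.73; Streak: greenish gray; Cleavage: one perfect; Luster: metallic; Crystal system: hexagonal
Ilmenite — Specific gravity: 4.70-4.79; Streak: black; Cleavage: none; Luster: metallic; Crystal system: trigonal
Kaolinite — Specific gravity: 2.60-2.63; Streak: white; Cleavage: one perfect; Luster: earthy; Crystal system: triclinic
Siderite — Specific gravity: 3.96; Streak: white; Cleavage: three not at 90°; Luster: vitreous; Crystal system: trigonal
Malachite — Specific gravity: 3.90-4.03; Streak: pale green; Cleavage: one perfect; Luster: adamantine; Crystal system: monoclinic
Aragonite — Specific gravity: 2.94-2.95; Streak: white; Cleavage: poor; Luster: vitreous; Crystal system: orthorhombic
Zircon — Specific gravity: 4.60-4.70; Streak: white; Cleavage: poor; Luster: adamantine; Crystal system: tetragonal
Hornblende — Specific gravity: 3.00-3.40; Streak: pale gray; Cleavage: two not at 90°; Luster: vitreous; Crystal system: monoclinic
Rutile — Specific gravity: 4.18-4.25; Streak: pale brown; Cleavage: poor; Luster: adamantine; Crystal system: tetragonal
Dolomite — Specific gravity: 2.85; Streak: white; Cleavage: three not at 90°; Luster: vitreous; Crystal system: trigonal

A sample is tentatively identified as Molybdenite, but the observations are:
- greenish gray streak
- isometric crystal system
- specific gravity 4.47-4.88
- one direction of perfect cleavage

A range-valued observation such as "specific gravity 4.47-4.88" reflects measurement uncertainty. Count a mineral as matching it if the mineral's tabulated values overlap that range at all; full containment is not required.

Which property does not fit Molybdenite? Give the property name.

Greenish gray streak: Molybdenite has greenish gray streak — matches.
Isometric crystal system: Molybdenite has hexagonal system — does not match.
Specific gravity 4.47-4.88: Molybdenite has SG 4.62-4.73 — matches.
One direction of perfect cleavage: Molybdenite has cleavage one perfect — matches.
Everything matches except the crystal system.

crystal system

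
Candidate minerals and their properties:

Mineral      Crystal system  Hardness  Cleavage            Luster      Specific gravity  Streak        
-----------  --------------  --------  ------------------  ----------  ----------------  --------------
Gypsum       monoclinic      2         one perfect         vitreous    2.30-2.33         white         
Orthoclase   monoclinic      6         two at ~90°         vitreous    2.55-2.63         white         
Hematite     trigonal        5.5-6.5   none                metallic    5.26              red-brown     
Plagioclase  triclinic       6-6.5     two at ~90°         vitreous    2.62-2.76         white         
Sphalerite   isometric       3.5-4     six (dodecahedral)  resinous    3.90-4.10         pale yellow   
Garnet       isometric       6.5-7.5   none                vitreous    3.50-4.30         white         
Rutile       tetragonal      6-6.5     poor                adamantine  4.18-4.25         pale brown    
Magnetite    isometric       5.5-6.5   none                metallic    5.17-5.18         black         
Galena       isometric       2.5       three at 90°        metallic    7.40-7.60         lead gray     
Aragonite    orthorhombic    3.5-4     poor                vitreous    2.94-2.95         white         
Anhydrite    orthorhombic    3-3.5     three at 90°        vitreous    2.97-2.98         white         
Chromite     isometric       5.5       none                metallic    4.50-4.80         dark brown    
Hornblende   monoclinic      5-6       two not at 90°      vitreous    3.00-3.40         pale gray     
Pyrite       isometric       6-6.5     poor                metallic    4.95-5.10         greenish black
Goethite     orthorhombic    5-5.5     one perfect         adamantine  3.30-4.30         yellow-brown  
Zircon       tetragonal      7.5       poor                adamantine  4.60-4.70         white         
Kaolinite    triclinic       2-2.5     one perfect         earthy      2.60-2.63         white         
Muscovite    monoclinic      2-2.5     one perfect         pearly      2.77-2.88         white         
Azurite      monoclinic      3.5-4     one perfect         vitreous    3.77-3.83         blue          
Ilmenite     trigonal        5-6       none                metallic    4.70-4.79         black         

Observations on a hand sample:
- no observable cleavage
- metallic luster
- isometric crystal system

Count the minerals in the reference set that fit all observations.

No observable cleavage: leaves Hematite, Garnet, Magnetite, Chromite, Ilmenite.
Metallic luster is inconsistent with Garnet.
Isometric crystal system rules out Hematite, Ilmenite.
The minerals that satisfy all observations are Chromite, Magnetite.
That is 2 minerals.

2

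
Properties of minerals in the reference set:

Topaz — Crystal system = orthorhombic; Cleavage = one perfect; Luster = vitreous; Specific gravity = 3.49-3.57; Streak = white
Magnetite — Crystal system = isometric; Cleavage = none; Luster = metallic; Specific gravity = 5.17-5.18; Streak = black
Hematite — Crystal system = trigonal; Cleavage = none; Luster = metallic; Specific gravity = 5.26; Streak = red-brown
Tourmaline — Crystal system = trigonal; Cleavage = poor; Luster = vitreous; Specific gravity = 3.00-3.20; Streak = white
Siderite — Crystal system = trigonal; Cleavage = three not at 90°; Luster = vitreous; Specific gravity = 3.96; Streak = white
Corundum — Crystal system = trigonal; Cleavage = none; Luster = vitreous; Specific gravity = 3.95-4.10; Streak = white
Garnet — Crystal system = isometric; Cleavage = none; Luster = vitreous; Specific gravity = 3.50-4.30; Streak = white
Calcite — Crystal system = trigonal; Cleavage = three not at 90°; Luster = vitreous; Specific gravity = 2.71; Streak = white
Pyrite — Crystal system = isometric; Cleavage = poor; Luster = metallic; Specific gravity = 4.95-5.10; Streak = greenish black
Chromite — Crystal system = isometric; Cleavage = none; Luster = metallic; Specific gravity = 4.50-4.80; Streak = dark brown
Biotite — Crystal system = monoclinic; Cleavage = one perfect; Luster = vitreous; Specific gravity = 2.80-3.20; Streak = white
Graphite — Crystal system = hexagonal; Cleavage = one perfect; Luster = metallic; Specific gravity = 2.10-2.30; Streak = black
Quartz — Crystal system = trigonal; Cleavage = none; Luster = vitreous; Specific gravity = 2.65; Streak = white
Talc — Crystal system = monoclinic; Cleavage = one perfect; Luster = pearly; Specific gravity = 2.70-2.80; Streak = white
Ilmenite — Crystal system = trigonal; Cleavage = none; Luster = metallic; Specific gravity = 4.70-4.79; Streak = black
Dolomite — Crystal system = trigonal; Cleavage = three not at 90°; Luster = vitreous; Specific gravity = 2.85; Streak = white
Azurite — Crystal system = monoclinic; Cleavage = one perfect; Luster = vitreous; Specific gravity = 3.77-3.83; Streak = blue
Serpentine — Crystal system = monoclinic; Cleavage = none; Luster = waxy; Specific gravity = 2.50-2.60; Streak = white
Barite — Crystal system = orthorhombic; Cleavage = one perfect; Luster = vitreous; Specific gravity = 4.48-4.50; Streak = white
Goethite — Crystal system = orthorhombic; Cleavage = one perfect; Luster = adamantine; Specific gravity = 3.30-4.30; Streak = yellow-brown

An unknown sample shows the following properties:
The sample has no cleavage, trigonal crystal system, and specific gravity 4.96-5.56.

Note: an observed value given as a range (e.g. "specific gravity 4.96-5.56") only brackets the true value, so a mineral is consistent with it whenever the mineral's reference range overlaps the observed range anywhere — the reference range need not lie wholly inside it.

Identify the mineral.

Hematite

No cleavage: leaves Magnetite, Hematite, Corundum, Garnet, Chromite, Quartz, Ilmenite, Serpentine.
Trigonal crystal system eliminates Magnetite, Garnet, Chromite, Serpentine.
Specific gravity 4.96-5.56: Hematite remains.
Only Hematite satisfies all observations.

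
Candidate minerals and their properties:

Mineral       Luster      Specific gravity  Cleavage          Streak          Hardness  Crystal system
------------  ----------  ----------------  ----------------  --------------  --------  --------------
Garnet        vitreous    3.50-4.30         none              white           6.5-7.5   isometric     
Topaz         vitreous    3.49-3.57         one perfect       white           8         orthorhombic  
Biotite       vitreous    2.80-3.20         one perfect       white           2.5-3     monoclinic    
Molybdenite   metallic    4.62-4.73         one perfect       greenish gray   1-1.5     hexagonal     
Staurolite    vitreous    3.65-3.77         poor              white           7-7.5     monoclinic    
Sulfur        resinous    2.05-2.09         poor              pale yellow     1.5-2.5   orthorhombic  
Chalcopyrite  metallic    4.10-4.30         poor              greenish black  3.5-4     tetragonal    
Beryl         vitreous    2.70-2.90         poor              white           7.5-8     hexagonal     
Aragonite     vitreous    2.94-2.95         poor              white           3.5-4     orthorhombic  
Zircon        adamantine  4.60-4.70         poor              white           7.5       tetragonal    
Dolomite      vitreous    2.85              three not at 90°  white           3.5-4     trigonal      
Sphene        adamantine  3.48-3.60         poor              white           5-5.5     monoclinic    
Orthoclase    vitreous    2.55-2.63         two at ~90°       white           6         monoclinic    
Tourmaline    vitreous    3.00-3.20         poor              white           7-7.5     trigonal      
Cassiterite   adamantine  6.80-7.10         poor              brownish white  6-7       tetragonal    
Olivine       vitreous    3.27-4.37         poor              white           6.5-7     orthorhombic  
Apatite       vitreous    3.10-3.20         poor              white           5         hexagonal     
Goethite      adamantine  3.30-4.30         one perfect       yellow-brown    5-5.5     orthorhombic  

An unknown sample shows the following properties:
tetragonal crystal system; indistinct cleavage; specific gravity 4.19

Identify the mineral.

Chalcopyrite

Tetragonal crystal system: leaves Chalcopyrite, Zircon, Cassiterite.
Indistinct cleavage: no further eliminations.
Specific gravity 4.19: only Chalcopyrite remains.
The only mineral consistent with every observation is Chalcopyrite.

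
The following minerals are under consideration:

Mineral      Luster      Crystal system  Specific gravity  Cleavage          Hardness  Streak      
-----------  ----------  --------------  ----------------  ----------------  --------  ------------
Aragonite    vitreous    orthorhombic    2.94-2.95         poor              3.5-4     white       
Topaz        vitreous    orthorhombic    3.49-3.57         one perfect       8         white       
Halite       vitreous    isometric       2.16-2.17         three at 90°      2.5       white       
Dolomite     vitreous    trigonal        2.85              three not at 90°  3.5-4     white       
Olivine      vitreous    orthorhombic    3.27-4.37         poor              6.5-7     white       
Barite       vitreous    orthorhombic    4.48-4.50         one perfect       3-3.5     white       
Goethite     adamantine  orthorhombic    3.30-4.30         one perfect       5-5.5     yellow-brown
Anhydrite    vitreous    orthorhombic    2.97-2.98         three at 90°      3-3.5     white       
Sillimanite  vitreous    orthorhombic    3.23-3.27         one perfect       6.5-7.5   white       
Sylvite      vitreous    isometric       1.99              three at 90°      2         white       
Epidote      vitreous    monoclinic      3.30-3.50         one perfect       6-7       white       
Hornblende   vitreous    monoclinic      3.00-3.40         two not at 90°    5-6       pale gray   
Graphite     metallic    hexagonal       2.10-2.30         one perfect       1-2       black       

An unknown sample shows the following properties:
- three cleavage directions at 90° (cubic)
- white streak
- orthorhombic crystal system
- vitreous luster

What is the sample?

Anhydrite

Three cleavage directions at 90° (cubic): Halite, Anhydrite, Sylvite remain.
White streak: no further eliminations.
Orthorhombic crystal system: only Anhydrite remains.
Vitreous luster: all remaining candidates fit.
Anhydrite is the sole remaining match.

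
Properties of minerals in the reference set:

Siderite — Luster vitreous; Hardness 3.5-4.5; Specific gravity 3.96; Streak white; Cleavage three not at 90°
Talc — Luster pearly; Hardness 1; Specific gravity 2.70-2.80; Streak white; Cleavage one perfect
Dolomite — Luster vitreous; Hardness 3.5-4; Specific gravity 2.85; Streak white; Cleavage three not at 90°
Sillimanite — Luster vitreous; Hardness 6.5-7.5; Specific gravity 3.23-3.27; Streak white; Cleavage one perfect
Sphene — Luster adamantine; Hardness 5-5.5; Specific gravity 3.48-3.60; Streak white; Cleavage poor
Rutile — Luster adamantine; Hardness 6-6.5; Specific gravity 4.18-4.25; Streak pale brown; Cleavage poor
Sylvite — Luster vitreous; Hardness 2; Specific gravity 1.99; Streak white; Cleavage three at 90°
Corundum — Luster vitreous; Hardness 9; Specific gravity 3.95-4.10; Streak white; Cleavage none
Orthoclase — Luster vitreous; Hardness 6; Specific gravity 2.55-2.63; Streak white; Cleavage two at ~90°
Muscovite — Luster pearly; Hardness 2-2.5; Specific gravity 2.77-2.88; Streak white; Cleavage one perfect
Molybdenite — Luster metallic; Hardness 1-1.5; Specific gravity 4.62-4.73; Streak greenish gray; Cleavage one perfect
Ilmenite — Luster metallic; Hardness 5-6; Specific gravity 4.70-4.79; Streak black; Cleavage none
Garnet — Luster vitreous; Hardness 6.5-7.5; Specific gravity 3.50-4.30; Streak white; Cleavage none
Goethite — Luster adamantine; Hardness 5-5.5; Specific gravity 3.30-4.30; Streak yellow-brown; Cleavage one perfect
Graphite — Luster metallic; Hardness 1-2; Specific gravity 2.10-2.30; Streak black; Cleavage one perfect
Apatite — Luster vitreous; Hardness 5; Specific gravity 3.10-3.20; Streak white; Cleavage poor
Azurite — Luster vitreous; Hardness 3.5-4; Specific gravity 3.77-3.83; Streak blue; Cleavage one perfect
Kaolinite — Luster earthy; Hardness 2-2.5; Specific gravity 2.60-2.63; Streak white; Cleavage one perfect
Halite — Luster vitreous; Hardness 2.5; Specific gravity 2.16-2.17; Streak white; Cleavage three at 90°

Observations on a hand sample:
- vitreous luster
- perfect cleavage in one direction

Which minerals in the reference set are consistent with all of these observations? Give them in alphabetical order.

Azurite, Sillimanite

Vitreous luster: leaves Siderite, Dolomite, Sillimanite, Sylvite, Corundum, Orthoclase, Garnet, Apatite, Azurite, Halite.
Perfect cleavage in one direction: narrows the field to Sillimanite, Azurite.
Consistent with every observation: Azurite, Sillimanite.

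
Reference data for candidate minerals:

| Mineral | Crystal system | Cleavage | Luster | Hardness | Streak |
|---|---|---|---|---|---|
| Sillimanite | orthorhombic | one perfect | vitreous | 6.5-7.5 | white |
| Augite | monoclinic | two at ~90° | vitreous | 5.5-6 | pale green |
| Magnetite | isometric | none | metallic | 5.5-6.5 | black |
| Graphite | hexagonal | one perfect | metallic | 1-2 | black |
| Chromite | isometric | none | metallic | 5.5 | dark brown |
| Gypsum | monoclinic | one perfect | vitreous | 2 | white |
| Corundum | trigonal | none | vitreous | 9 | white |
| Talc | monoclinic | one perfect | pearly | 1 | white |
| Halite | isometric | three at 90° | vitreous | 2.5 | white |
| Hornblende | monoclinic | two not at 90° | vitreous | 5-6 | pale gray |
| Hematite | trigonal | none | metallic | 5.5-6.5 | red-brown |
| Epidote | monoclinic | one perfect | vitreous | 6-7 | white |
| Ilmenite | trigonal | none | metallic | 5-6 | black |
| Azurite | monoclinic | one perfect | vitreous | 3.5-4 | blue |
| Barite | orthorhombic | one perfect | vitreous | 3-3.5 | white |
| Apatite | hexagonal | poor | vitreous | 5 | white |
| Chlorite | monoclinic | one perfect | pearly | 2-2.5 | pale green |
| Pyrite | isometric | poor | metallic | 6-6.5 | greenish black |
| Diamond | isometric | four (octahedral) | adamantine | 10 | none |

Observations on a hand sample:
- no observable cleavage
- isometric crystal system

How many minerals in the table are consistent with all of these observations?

No observable cleavage: leaves Magnetite, Chromite, Corundum, Hematite, Ilmenite.
Isometric crystal system: Magnetite, Chromite remain.
The minerals that satisfy all observations are Chromite, Magnetite.
That is 2 minerals.

2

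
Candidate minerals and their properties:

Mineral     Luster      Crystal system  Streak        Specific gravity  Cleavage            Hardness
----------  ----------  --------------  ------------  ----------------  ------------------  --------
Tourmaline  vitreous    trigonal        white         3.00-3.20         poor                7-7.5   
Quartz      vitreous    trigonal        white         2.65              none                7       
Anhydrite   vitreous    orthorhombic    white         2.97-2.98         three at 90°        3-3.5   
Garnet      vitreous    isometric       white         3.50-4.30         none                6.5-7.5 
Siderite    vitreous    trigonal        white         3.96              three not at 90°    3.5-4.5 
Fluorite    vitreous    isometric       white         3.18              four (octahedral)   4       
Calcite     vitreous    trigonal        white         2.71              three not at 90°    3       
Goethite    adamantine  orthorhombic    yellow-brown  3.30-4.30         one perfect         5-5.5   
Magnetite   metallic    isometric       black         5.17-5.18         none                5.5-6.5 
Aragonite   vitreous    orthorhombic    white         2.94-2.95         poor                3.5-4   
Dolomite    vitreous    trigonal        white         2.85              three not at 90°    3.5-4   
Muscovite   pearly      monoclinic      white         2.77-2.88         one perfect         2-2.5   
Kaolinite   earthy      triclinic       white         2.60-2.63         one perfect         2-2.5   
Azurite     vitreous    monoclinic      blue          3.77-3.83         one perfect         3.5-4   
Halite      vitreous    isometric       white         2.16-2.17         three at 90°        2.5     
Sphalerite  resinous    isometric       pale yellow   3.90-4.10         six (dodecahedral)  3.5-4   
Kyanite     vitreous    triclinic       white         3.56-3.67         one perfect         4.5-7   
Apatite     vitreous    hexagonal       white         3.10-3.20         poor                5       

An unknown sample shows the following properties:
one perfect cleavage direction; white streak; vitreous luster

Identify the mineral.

Kyanite

One perfect cleavage direction: only Goethite, Muscovite, Kaolinite, Azurite, Kyanite remain.
White streak rules out Goethite, Azurite.
Vitreous luster: Kyanite remains.
Kyanite is the sole remaining match.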